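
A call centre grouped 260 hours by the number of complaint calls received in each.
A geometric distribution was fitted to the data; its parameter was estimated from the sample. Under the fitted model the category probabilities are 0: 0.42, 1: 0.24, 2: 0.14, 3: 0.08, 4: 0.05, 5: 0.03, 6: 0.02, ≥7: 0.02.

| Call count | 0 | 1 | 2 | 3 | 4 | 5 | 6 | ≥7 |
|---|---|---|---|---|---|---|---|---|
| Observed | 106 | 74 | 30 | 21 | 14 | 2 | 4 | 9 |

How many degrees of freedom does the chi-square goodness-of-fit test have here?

There are k = 8 categories and 1 parameter estimated from the data, so df = 8 − 1 − 1 = 6.

6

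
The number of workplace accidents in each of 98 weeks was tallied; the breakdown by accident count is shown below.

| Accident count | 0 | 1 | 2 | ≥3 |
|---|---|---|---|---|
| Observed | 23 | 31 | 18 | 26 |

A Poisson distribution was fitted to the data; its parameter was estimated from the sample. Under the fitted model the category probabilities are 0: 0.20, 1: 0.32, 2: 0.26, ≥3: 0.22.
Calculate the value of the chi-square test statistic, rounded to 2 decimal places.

Expected counts E_i = n·p_i: 98×0.20 = 19.6, 98×0.32 = 31.36, 98×0.26 = 25.48, 98×0.22 = 21.56.
cat         O        E   (O−E)²/E
0          23     19.6      0.590
1          31    31.36      0.004
2          18    25.48      2.196
≥3         26    21.56      0.914
Sum = 3.70

3.70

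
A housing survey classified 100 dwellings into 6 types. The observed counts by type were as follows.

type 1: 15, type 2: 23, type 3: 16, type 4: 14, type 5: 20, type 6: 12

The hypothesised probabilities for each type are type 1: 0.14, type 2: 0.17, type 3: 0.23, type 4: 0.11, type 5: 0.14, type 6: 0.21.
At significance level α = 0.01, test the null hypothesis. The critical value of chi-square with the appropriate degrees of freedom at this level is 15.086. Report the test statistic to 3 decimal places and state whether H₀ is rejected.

Expected counts E_i = n·p_i: 100×0.14 = 14, 100×0.17 = 17, 100×0.23 = 23, 100×0.11 = 11, 100×0.14 = 14, 100×0.21 = 21.
cat         O        E   (O−E)²/E
type 1     15       14     0.0714
type 2     23       17     2.1176
type 3     16       23     2.1304
type 4     14       11     0.8182
type 5     20       14     2.5714
type 6     12       21     3.8571
Sum = 11.566
df = 5. Since 11.566 < 15.086, we do not reject H₀.

11.566; do not reject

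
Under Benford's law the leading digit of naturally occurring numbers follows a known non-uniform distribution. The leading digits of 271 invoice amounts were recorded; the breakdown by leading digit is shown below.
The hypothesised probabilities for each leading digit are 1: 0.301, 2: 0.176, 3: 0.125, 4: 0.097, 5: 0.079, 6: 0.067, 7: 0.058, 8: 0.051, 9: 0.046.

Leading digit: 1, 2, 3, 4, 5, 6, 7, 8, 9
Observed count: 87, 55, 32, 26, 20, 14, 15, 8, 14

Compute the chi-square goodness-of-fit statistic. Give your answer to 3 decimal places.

5.304

Expected counts E_i = n·p_i: 271×0.301 = 81.571, 271×0.176 = 47.696, 271×0.125 = 33.875, 271×0.097 = 26.287, 271×0.079 = 21.409, 271×0.067 = 18.157, 271×0.058 = 15.718, 271×0.051 = 13.821, 271×0.046 = 12.466.
1: (87 − 81.571)²/81.571 = 29.474041/81.571 = 0.3613
2: (55 − 47.696)²/47.696 = 53.348416/47.696 = 1.1185
3: (32 − 33.875)²/33.875 = 3.515625/33.875 = 0.1038
4: (26 − 26.287)²/26.287 = 0.082369/26.287 = 0.0031
5: (20 − 21.409)²/21.409 = 1.985281/21.409 = 0.0927
6: (14 − 18.157)²/18.157 = 17.280649/18.157 = 0.9517
7: (15 − 15.718)²/15.718 = 0.515524/15.718 = 0.0328
8: (8 − 13.821)²/13.821 = 33.884041/13.821 = 2.4516
9: (14 − 12.466)²/12.466 = 2.353156/12.466 = 0.1888
Sum = 5.304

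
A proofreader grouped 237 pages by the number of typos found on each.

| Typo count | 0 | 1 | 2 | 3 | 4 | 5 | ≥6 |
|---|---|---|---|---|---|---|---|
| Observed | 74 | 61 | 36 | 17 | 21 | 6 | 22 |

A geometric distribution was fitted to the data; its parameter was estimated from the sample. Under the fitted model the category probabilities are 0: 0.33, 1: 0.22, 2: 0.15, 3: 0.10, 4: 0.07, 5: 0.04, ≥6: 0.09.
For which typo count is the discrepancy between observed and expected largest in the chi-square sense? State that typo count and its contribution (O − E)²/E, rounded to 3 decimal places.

Expected counts E_i = n·p_i: 237×0.33 = 78.21, 237×0.22 = 52.14, 237×0.15 = 35.55, 237×0.10 = 23.7, 237×0.07 = 16.59, 237×0.04 = 9.48, 237×0.09 = 21.33.
χ² = (74−78.21)²/78.21 + (61−52.14)²/52.14 + (36−35.55)²/35.55 + (17−23.7)²/23.7 + (21−16.59)²/16.59 + (6−9.48)²/9.48 + (22−21.33)²/21.33
   = 0.2266 + 1.5056 + 0.0057 + 1.8941 + 1.1723 + 1.2775 + 0.0210
The largest term is for 3: 1.894.

3, 1.894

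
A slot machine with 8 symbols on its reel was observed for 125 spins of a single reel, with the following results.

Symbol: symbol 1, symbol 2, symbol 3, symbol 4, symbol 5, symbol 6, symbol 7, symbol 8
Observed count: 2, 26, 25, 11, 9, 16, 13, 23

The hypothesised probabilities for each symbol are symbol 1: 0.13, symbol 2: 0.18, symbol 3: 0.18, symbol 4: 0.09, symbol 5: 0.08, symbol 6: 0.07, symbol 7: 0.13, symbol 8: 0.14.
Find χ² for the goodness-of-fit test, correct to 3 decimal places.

Expected counts E_i = n·p_i: 125×0.13 = 16.25, 125×0.18 = 22.5, 125×0.18 = 22.5, 125×0.09 = 11.25, 125×0.08 = 10, 125×0.07 = 8.75, 125×0.13 = 16.25, 125×0.14 = 17.5.
cat           O        E   (O−E)²/E
symbol 1      2    16.25    12.4962
symbol 2     26     22.5     0.5444
symbol 3     25     22.5     0.2778
symbol 4     11    11.25     0.0056
symbol 5      9       10     0.1000
symbol 6     16     8.75     6.0071
symbol 7     13    16.25     0.6500
symbol 8     23     17.5     1.7286
Sum = 21.810

21.810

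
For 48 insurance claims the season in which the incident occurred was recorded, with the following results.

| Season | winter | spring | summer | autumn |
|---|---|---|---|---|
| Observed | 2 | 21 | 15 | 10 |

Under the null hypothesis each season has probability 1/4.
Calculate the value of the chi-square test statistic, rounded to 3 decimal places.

Expected count for each of the 4 categories: 48/4 = 12.
χ² = (2−12)²/12 + (21−12)²/12 + (15−12)²/12 + (10−12)²/12
   = 8.3333 + 6.7500 + 0.7500 + 0.3333
Sum = 16.167

16.167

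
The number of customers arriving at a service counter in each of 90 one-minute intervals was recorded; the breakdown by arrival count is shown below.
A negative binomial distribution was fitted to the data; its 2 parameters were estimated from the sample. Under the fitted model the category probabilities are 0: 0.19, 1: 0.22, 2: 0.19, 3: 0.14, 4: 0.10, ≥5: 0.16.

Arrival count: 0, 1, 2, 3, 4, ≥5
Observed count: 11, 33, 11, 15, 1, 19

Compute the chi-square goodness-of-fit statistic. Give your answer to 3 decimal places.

22.190

Expected counts E_i = n·p_i: 90×0.19 = 17.1, 90×0.22 = 19.8, 90×0.19 = 17.1, 90×0.14 = 12.6, 90×0.10 = 9, 90×0.16 = 14.4.
0: (11 − 17.1)²/17.1 = 37.21/17.1 = 2.1760
1: (33 − 19.8)²/19.8 = 174.24/19.8 = 8.8000
2: (11 − 17.1)²/17.1 = 37.21/17.1 = 2.1760
3: (15 − 12.6)²/12.6 = 5.76/12.6 = 0.4571
4: (1 − 9)²/9 = 64/9 = 7.1111
≥5: (19 − 14.4)²/14.4 = 21.16/14.4 = 1.4694
Sum = 22.190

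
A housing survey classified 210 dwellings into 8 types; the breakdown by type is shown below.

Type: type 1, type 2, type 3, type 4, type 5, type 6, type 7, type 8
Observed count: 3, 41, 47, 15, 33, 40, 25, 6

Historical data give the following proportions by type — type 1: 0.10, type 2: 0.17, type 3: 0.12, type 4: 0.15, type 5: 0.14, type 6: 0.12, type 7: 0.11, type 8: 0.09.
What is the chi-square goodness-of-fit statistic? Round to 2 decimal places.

Expected counts E_i = n·p_i: 210×0.10 = 21, 210×0.17 = 35.7, 210×0.12 = 25.2, 210×0.15 = 31.5, 210×0.14 = 29.4, 210×0.12 = 25.2, 210×0.11 = 23.1, 210×0.09 = 18.9.
cat         O        E   (O−E)²/E
type 1      3       21     15.429
type 2     41     35.7      0.787
type 3     47     25.2     18.859
type 4     15     31.5      8.643
type 5     33     29.4      0.441
type 6     40     25.2      8.692
type 7     25     23.1      0.156
type 8      6     18.9      8.805
Sum = 61.81

61.81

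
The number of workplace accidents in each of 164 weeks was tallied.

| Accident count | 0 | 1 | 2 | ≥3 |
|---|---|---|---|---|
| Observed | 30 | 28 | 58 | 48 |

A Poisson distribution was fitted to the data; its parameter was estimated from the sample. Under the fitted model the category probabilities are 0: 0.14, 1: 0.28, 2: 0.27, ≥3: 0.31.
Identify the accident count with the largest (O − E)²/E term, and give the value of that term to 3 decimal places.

Expected counts E_i = n·p_i: 164×0.14 = 22.96, 164×0.28 = 45.92, 164×0.27 = 44.28, 164×0.31 = 50.84.
χ² = (30−22.96)²/22.96 + (28−45.92)²/45.92 + (58−44.28)²/44.28 + (48−50.84)²/50.84
   = 2.1586 + 6.9932 + 4.2511 + 0.1586
The largest term is for 1: 6.993.

1, 6.993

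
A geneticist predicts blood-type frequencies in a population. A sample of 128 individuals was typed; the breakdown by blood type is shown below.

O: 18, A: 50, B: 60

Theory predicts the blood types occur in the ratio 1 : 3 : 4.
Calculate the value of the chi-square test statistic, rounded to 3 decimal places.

0.583

Ratio total = 8. Expected counts: 128×1/8 = 16, 128×3/8 = 48, 128×4/8 = 64.
O: (18 − 16)²/16 = 4/16 = 0.2500
A: (50 − 48)²/48 = 4/48 = 0.0833
B: (60 − 64)²/64 = 16/64 = 0.2500
Sum = 0.583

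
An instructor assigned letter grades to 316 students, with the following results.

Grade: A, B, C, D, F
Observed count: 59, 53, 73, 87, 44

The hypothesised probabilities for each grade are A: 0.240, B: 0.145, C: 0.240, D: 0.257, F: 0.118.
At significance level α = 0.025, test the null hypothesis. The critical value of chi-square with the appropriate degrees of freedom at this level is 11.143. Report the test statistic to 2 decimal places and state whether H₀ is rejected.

6.59; do not reject

Expected counts E_i = n·p_i: 316×0.240 = 75.84, 316×0.145 = 45.82, 316×0.240 = 75.84, 316×0.257 = 81.212, 316×0.118 = 37.288.
A: (59 − 75.84)²/75.84 = 283.5856/75.84 = 3.739
B: (53 − 45.82)²/45.82 = 51.5524/45.82 = 1.125
C: (73 − 75.84)²/75.84 = 8.0656/75.84 = 0.106
D: (87 − 81.212)²/81.212 = 33.500944/81.212 = 0.413
F: (44 − 37.288)²/37.288 = 45.050944/37.288 = 1.208
Sum = 6.59
df = 4. Since 6.59 < 11.143, we do not reject H₀.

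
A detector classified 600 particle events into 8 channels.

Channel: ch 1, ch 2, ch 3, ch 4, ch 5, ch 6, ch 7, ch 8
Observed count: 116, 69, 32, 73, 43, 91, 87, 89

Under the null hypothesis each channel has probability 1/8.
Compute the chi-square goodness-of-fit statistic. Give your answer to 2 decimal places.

69.20

Under H₀ each category has probability 1/8, so each expected count is 600/8 = 75.
ch 1: (116 − 75)²/75 = 1681/75 = 22.413
ch 2: (69 − 75)²/75 = 36/75 = 0.480
ch 3: (32 − 75)²/75 = 1849/75 = 24.653
ch 4: (73 − 75)²/75 = 4/75 = 0.053
ch 5: (43 − 75)²/75 = 1024/75 = 13.653
ch 6: (91 − 75)²/75 = 256/75 = 3.413
ch 7: (87 − 75)²/75 = 144/75 = 1.920
ch 8: (89 − 75)²/75 = 196/75 = 2.613
Sum = 69.20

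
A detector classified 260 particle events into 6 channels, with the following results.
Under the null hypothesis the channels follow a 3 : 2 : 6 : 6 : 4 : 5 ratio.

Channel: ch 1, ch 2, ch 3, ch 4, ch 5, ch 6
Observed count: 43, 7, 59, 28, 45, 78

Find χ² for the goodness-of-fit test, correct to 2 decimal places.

47.47

Ratio total = 26. Expected counts: 260×3/26 = 30, 260×2/26 = 20, 260×6/26 = 60, 260×6/26 = 60, 260×4/26 = 40, 260×5/26 = 50.
χ² = (43−30)²/30 + (7−20)²/20 + (59−60)²/60 + (28−60)²/60 + (45−40)²/40 + (78−50)²/50
   = 5.633 + 8.450 + 0.017 + 17.067 + 0.625 + 15.680
Sum = 47.47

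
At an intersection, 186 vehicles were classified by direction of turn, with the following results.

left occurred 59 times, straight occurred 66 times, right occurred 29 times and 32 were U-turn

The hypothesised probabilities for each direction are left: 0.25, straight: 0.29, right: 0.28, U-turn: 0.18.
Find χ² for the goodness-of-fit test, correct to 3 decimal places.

16.350

Expected counts E_i = n·p_i: 186×0.25 = 46.5, 186×0.29 = 53.94, 186×0.28 = 52.08, 186×0.18 = 33.48.
left: (59 − 46.5)²/46.5 = 156.25/46.5 = 3.3602
straight: (66 − 53.94)²/53.94 = 145.4436/53.94 = 2.6964
right: (29 − 52.08)²/52.08 = 532.6864/52.08 = 10.2282
U-turn: (32 − 33.48)²/33.48 = 2.1904/33.48 = 0.0654
Sum = 16.350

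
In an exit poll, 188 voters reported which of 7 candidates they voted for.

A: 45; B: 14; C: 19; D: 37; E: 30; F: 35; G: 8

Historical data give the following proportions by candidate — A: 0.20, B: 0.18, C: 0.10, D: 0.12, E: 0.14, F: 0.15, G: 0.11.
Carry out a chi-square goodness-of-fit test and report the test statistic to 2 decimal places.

Expected counts E_i = n·p_i: 188×0.20 = 37.6, 188×0.18 = 33.84, 188×0.10 = 18.8, 188×0.12 = 22.56, 188×0.14 = 26.32, 188×0.15 = 28.2, 188×0.11 = 20.68.
A: (45 − 37.6)²/37.6 = 54.76/37.6 = 1.456
B: (14 − 33.84)²/33.84 = 393.6256/33.84 = 11.632
C: (19 − 18.8)²/18.8 = 0.04/18.8 = 0.002
D: (37 − 22.56)²/22.56 = 208.5136/22.56 = 9.243
E: (30 − 26.32)²/26.32 = 13.5424/26.32 = 0.515
F: (35 − 28.2)²/28.2 = 46.24/28.2 = 1.640
G: (8 − 20.68)²/20.68 = 160.7824/20.68 = 7.775
Sum = 32.26

32.26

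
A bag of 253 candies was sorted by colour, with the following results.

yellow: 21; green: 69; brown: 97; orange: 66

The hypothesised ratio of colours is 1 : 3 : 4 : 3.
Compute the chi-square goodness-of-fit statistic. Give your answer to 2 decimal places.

Ratio total = 11. Expected counts: 253×1/11 = 23, 253×3/11 = 69, 253×4/11 = 92, 253×3/11 = 69.
χ² = (21−23)²/23 + (69−69)²/69 + (97−92)²/92 + (66−69)²/69
   = 0.174 + 0.000 + 0.272 + 0.130
Sum = 0.58

0.58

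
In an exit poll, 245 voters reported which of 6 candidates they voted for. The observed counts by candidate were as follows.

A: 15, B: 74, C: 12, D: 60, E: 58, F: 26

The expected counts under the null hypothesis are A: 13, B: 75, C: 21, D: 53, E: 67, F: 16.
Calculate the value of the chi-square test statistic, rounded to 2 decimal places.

cat         O        E   (O−E)²/E
A          15       13      0.308
B          74       75      0.013
C          12       21      3.857
D          60       53      0.925
E          58       67      1.209
F          26       16      6.250
Sum = 12.56

12.56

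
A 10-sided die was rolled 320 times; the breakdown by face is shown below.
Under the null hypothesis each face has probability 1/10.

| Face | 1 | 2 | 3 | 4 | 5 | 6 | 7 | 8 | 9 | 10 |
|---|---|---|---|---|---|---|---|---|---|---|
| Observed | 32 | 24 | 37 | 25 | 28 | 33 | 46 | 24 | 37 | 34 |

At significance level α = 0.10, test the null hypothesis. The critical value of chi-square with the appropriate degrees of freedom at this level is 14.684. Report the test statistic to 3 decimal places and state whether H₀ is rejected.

13.875; do not reject

Expected count for each of the 10 categories: 320/10 = 32.
χ² = (32−32)²/32 + (24−32)²/32 + (37−32)²/32 + (25−32)²/32 + (28−32)²/32 + (33−32)²/32 + (46−32)²/32 + (24−32)²/32 + (37−32)²/32 + (34−32)²/32
   = 0.0000 + 2.0000 + 0.7813 + 1.5313 + 0.5000 + 0.0313 + 6.1250 + 2.0000 + 0.7813 + 0.1250
Sum = 13.875
df = 9. Since 13.875 < 14.684, we do not reject H₀.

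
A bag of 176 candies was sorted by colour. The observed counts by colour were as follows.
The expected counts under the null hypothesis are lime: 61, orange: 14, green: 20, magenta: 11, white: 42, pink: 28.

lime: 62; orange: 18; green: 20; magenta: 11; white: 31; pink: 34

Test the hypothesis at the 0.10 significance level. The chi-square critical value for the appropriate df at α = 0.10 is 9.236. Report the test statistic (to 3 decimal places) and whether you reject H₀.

lime: (62 − 61)²/61 = 1/61 = 0.0164
orange: (18 − 14)²/14 = 16/14 = 1.1429
green: (20 − 20)²/20 = 0/20 = 0.0000
magenta: (11 − 11)²/11 = 0/11 = 0.0000
white: (31 − 42)²/42 = 121/42 = 2.8810
pink: (34 − 28)²/28 = 36/28 = 1.2857
Sum = 5.326
df = 5. Since 5.326 < 9.236, we do not reject H₀.

5.326; do not reject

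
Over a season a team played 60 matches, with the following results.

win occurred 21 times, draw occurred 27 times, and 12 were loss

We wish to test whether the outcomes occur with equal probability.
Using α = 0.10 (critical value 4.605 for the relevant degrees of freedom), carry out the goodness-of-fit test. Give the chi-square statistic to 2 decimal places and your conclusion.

5.70; reject

Expected count for each of the 3 categories: 60/3 = 20.
χ² = (21−20)²/20 + (27−20)²/20 + (12−20)²/20
   = 0.050 + 2.450 + 3.200
Sum = 5.70
df = 2. Since 5.70 > 4.605, we reject H₀.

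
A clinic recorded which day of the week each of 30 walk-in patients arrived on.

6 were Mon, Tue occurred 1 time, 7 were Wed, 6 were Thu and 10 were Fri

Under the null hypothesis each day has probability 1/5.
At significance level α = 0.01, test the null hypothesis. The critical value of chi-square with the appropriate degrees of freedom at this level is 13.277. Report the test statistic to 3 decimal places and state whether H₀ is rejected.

7.000; do not reject

Expected count for each of the 5 categories: 30/5 = 6.
χ² = (6−6)²/6 + (1−6)²/6 + (7−6)²/6 + (6−6)²/6 + (10−6)²/6
   = 0.0000 + 4.1667 + 0.1667 + 0.0000 + 2.6667
Sum = 7.000
df = 4. Since 7.000 < 13.277, we do not reject H₀.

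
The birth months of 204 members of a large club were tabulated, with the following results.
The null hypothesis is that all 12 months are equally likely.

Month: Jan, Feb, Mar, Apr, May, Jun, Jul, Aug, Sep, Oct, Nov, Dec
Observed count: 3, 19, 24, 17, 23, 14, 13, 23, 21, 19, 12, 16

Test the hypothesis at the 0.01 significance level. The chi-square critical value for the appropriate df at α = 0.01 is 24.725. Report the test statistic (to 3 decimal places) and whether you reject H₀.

23.059; do not reject

Expected count for each of the 12 categories: 204/12 = 17.
Jan: (3 − 17)²/17 = 196/17 = 11.5294
Feb: (19 − 17)²/17 = 4/17 = 0.2353
Mar: (24 − 17)²/17 = 49/17 = 2.8824
Apr: (17 − 17)²/17 = 0/17 = 0.0000
May: (23 − 17)²/17 = 36/17 = 2.1176
Jun: (14 − 17)²/17 = 9/17 = 0.5294
Jul: (13 − 17)²/17 = 16/17 = 0.9412
Aug: (23 − 17)²/17 = 36/17 = 2.1176
Sep: (21 − 17)²/17 = 16/17 = 0.9412
Oct: (19 − 17)²/17 = 4/17 = 0.2353
Nov: (12 − 17)²/17 = 25/17 = 1.4706
Dec: (16 − 17)²/17 = 1/17 = 0.0588
Sum = 23.059
df = 11. Since 23.059 < 24.725, we do not reject H₀.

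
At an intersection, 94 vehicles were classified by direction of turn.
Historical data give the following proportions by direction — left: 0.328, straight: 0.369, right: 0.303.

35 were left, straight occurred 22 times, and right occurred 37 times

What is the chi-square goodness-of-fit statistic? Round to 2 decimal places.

7.75

Expected counts E_i = n·p_i: 94×0.328 = 30.832, 94×0.369 = 34.686, 94×0.303 = 28.482.
cat           O        E   (O−E)²/E
left         35   30.832      0.563
straight     22   34.686      4.640
right        37   28.482      2.547
Sum = 7.75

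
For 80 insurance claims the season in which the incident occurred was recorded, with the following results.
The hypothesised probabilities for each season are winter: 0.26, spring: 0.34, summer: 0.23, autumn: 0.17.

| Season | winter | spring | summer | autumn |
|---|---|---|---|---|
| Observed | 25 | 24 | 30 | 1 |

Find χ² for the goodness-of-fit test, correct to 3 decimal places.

Expected counts E_i = n·p_i: 80×0.26 = 20.8, 80×0.34 = 27.2, 80×0.23 = 18.4, 80×0.17 = 13.6.
cat         O        E   (O−E)²/E
winter     25     20.8     0.8481
spring     24     27.2     0.3765
summer     30     18.4     7.3130
autumn      1     13.6    11.6735
Sum = 20.211

20.211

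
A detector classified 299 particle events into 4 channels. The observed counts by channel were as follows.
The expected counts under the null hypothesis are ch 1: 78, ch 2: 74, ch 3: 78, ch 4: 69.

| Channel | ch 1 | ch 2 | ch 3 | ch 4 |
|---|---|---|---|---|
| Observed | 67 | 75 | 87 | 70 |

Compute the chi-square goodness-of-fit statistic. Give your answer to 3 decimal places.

2.618

χ² = (67−78)²/78 + (75−74)²/74 + (87−78)²/78 + (70−69)²/69
   = 1.5513 + 0.0135 + 1.0385 + 0.0145
Sum = 2.618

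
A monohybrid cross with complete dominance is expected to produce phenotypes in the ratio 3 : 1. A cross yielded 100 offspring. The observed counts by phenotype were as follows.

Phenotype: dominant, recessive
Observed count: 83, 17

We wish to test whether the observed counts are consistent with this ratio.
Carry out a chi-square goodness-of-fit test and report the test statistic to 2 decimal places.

3.41

Ratio total = 4. Expected counts: 100×3/4 = 75, 100×1/4 = 25.
χ² = (83−75)²/75 + (17−25)²/25
   = 0.853 + 2.560
Sum = 3.41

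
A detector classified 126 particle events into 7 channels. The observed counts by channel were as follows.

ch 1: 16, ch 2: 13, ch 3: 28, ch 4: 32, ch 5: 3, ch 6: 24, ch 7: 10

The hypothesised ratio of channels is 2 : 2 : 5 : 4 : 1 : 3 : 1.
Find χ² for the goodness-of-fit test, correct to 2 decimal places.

Ratio total = 18. Expected counts: 126×2/18 = 14, 126×2/18 = 14, 126×5/18 = 35, 126×4/18 = 28, 126×1/18 = 7, 126×3/18 = 21, 126×1/18 = 7.
cat         O        E   (O−E)²/E
ch 1       16       14      0.286
ch 2       13       14      0.071
ch 3       28       35      1.400
ch 4       32       28      0.571
ch 5        3        7      2.286
ch 6       24       21      0.429
ch 7       10        7      1.286
Sum = 6.33

6.33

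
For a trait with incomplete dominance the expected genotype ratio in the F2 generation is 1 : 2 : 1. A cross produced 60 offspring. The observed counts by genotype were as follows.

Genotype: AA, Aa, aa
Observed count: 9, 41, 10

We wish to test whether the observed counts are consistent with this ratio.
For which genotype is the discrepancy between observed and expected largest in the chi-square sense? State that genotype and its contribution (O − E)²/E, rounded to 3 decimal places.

Aa, 4.033

Ratio total = 4. Expected counts: 60×1/4 = 15, 60×2/4 = 30, 60×1/4 = 15.
cat         O        E   (O−E)²/E
AA          9       15     2.4000
Aa         41       30     4.0333
aa         10       15     1.6667
The largest term is for Aa: 4.033.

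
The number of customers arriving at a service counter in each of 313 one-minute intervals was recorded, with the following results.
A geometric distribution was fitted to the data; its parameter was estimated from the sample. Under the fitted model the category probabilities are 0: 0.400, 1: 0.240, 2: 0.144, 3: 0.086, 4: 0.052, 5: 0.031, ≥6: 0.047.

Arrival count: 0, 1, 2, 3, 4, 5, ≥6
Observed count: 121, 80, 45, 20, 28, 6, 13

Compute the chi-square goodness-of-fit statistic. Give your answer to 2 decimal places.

Expected counts E_i = n·p_i: 313×0.400 = 125.2, 313×0.240 = 75.12, 313×0.144 = 45.072, 313×0.086 = 26.918, 313×0.052 = 16.276, 313×0.031 = 9.703, 313×0.047 = 14.711.
χ² = (121−125.2)²/125.2 + (80−75.12)²/75.12 + (45−45.072)²/45.072 + (20−26.918)²/26.918 + (28−16.276)²/16.276 + (6−9.703)²/9.703 + (13−14.711)²/14.711
   = 0.141 + 0.317 + 0.000 + 1.778 + 8.445 + 1.413 + 0.199
Sum = 12.29

12.29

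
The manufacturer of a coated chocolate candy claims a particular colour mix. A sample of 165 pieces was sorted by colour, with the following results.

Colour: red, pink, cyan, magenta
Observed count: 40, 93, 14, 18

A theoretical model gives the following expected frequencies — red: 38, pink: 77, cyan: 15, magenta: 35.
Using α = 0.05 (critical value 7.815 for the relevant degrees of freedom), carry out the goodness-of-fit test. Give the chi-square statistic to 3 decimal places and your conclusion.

cat          O        E   (O−E)²/E
red         40       38     0.1053
pink        93       77     3.3247
cyan        14       15     0.0667
magenta     18       35     8.2571
Sum = 11.754
df = 3. Since 11.754 > 7.815, we reject H₀.

11.754; reject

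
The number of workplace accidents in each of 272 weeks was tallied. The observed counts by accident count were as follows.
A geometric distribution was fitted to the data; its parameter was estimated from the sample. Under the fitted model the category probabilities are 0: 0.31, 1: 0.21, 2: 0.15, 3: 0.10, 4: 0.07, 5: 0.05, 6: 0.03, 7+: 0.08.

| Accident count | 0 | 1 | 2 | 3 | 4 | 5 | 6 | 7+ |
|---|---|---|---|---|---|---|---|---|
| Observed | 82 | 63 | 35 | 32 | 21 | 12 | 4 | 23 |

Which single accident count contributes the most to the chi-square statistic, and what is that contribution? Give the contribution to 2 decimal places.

6, 2.12

Expected counts E_i = n·p_i: 272×0.31 = 84.32, 272×0.21 = 57.12, 272×0.15 = 40.8, 272×0.10 = 27.2, 272×0.07 = 19.04, 272×0.05 = 13.6, 272×0.03 = 8.16, 272×0.08 = 21.76.
0: (82 − 84.32)²/84.32 = 5.3824/84.32 = 0.064
1: (63 − 57.12)²/57.12 = 34.5744/57.12 = 0.605
2: (35 − 40.8)²/40.8 = 33.64/40.8 = 0.825
3: (32 − 27.2)²/27.2 = 23.04/27.2 = 0.847
4: (21 − 19.04)²/19.04 = 3.8416/19.04 = 0.202
5: (12 − 13.6)²/13.6 = 2.56/13.6 = 0.188
6: (4 − 8.16)²/8.16 = 17.3056/8.16 = 2.121
7+: (23 − 21.76)²/21.76 = 1.5376/21.76 = 0.071
The largest term is for 6: 2.12.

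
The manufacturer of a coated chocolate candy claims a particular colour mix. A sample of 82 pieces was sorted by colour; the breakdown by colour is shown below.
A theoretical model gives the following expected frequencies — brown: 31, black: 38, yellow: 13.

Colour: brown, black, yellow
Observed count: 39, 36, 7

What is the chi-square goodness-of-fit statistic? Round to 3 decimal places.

4.939

χ² = (39−31)²/31 + (36−38)²/38 + (7−13)²/13
   = 2.0645 + 0.1053 + 2.7692
Sum = 4.939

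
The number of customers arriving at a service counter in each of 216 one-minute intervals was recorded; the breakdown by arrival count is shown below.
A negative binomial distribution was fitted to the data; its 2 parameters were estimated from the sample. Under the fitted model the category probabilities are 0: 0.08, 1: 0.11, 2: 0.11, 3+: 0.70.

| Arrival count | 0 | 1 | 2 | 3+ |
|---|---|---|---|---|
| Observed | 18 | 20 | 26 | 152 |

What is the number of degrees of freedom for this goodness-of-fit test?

There are k = 4 categories and 2 parameters estimated from the data, so df = 4 − 1 − 2 = 1.

1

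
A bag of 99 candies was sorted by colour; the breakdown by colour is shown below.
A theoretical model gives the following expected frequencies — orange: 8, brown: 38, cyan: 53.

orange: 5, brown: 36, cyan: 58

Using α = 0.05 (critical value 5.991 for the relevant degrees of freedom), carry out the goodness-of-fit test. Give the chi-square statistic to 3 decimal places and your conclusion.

cat         O        E   (O−E)²/E
orange      5        8     1.1250
brown      36       38     0.1053
cyan       58       53     0.4717
Sum = 1.702
df = 2. Since 1.702 < 5.991, we do not reject H₀.

1.702; do not reject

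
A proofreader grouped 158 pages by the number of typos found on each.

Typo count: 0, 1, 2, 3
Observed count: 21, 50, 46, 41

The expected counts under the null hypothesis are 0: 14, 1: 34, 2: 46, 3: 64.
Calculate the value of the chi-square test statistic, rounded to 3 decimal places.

19.295

χ² = (21−14)²/14 + (50−34)²/34 + (46−46)²/46 + (41−64)²/64
   = 3.5000 + 7.5294 + 0.0000 + 8.2656
Sum = 19.295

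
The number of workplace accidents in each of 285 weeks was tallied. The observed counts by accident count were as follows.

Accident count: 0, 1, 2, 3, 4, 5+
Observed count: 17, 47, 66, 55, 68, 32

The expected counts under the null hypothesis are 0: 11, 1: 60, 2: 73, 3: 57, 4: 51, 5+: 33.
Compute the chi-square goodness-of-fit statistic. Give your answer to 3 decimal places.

cat         O        E   (O−E)²/E
0          17       11     3.2727
1          47       60     2.8167
2          66       73     0.6712
3          55       57     0.0702
4          68       51     5.6667
5+         32       33     0.0303
Sum = 12.528

12.528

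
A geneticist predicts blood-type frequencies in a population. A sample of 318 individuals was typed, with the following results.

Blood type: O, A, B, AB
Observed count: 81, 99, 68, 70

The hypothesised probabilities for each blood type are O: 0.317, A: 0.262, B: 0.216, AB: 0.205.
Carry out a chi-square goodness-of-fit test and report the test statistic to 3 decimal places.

Expected counts E_i = n·p_i: 318×0.317 = 100.806, 318×0.262 = 83.316, 318×0.216 = 68.688, 318×0.205 = 65.19.
χ² = (81−100.806)²/100.806 + (99−83.316)²/83.316 + (68−68.688)²/68.688 + (70−65.19)²/65.19
   = 3.8914 + 2.9525 + 0.0069 + 0.3549
Sum = 7.206

7.206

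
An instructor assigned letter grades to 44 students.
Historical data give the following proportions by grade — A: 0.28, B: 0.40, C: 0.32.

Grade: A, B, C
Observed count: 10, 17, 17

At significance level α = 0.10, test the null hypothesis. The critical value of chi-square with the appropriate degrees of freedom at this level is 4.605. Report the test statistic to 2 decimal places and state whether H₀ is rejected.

Expected counts E_i = n·p_i: 44×0.28 = 12.32, 44×0.40 = 17.6, 44×0.32 = 14.08.
cat         O        E   (O−E)²/E
A          10    12.32      0.437
B          17     17.6      0.020
C          17    14.08      0.606
Sum = 1.06
df = 2. Since 1.06 < 4.605, we do not reject H₀.

1.06; do not reject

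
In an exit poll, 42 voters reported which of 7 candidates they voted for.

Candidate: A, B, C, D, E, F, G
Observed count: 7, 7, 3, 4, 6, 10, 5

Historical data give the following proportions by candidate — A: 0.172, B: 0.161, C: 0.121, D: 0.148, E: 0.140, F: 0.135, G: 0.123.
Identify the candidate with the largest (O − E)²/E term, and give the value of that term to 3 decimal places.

Expected counts E_i = n·p_i: 42×0.172 = 7.224, 42×0.161 = 6.762, 42×0.121 = 5.082, 42×0.148 = 6.216, 42×0.140 = 5.88, 42×0.135 = 5.67, 42×0.123 = 5.166.
χ² = (7−7.224)²/7.224 + (7−6.762)²/6.762 + (3−5.082)²/5.082 + (4−6.216)²/6.216 + (6−5.88)²/5.88 + (10−5.67)²/5.67 + (5−5.166)²/5.166
   = 0.0069 + 0.0084 + 0.8530 + 0.7900 + 0.0024 + 3.3067 + 0.0053
The largest term is for F: 3.307.

F, 3.307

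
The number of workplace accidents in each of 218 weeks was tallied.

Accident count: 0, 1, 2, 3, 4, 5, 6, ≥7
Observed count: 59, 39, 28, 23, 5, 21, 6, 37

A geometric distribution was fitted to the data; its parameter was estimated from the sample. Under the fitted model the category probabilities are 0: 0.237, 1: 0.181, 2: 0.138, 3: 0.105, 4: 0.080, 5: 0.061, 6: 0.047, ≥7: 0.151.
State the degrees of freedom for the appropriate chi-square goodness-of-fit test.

There are k = 8 categories and 1 parameter estimated from the data, so df = 8 − 1 − 1 = 6.

6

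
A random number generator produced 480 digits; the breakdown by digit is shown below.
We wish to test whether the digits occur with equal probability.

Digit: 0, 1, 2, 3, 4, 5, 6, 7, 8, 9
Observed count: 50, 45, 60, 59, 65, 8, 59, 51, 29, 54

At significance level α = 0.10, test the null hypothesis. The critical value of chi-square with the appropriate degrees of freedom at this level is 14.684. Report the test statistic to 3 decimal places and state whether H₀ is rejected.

Expected count for each of the 10 categories: 480/10 = 48.
cat         O        E   (O−E)²/E
0          50       48     0.0833
1          45       48     0.1875
2          60       48     3.0000
3          59       48     2.5208
4          65       48     6.0208
5           8       48    33.3333
6          59       48     2.5208
7          51       48     0.1875
8          29       48     7.5208
9          54       48     0.7500
Sum = 56.125
df = 9. Since 56.125 > 14.684, we reject H₀.

56.125; reject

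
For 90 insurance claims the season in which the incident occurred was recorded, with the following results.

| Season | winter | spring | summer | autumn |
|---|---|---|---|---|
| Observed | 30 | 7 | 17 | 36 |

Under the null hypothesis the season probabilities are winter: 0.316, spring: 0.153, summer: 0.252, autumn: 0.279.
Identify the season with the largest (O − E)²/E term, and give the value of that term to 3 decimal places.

Expected counts E_i = n·p_i: 90×0.316 = 28.44, 90×0.153 = 13.77, 90×0.252 = 22.68, 90×0.279 = 25.11.
χ² = (30−28.44)²/28.44 + (7−13.77)²/13.77 + (17−22.68)²/22.68 + (36−25.11)²/25.11
   = 0.0856 + 3.3285 + 1.4225 + 4.7229
The largest term is for autumn: 4.723.

autumn, 4.723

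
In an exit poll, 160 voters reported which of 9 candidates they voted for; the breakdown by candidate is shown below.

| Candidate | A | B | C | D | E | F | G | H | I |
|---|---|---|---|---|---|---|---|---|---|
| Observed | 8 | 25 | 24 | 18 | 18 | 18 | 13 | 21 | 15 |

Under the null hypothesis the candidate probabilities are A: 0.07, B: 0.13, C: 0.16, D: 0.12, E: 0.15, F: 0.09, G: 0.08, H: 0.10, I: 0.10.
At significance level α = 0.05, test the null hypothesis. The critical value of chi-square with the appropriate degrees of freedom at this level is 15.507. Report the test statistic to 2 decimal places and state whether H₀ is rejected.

Expected counts E_i = n·p_i: 160×0.07 = 11.2, 160×0.13 = 20.8, 160×0.16 = 25.6, 160×0.12 = 19.2, 160×0.15 = 24, 160×0.09 = 14.4, 160×0.08 = 12.8, 160×0.10 = 16, 160×0.10 = 16.
cat         O        E   (O−E)²/E
A           8     11.2      0.914
B          25     20.8      0.848
C          24     25.6      0.100
D          18     19.2      0.075
E          18       24      1.500
F          18     14.4      0.900
G          13     12.8      0.003
H          21       16      1.563
I          15       16      0.063
Sum = 5.97
df = 8. Since 5.97 < 15.507, we do not reject H₀.

5.97; do not reject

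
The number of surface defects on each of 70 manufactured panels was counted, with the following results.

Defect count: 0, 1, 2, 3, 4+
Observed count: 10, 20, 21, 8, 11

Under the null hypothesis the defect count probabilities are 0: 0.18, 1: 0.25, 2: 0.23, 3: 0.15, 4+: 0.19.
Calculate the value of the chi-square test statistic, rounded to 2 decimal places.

3.38

Expected counts E_i = n·p_i: 70×0.18 = 12.6, 70×0.25 = 17.5, 70×0.23 = 16.1, 70×0.15 = 10.5, 70×0.19 = 13.3.
χ² = (10−12.6)²/12.6 + (20−17.5)²/17.5 + (21−16.1)²/16.1 + (8−10.5)²/10.5 + (11−13.3)²/13.3
   = 0.537 + 0.357 + 1.491 + 0.595 + 0.398
Sum = 3.38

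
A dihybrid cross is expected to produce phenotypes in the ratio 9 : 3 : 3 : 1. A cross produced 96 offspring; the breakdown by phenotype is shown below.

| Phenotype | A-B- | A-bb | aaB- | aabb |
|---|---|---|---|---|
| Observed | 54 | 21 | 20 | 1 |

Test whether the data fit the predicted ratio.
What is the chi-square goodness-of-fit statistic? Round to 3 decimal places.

4.889

Ratio total = 16. Expected counts: 96×9/16 = 54, 96×3/16 = 18, 96×3/16 = 18, 96×1/16 = 6.
A-B-: (54 − 54)²/54 = 0/54 = 0.0000
A-bb: (21 − 18)²/18 = 9/18 = 0.5000
aaB-: (20 − 18)²/18 = 4/18 = 0.2222
aabb: (1 − 6)²/6 = 25/6 = 4.1667
Sum = 4.889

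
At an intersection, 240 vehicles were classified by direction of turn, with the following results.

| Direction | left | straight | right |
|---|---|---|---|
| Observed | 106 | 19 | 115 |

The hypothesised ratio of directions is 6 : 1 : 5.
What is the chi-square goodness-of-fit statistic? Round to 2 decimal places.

Ratio total = 12. Expected counts: 240×6/12 = 120, 240×1/12 = 20, 240×5/12 = 100.
left: (106 − 120)²/120 = 196/120 = 1.633
straight: (19 − 20)²/20 = 1/20 = 0.050
right: (115 − 100)²/100 = 225/100 = 2.250
Sum = 3.93

3.93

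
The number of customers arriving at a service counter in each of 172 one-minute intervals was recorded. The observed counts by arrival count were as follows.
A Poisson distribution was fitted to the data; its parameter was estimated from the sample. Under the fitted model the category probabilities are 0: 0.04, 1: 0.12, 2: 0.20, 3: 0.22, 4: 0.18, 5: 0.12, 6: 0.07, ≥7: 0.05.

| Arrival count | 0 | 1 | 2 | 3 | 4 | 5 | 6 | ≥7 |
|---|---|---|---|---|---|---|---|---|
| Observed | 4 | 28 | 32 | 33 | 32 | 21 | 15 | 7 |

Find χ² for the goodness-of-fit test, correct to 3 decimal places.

Expected counts E_i = n·p_i: 172×0.04 = 6.88, 172×0.12 = 20.64, 172×0.20 = 34.4, 172×0.22 = 37.84, 172×0.18 = 30.96, 172×0.12 = 20.64, 172×0.07 = 12.04, 172×0.05 = 8.6.
χ² = (4−6.88)²/6.88 + (28−20.64)²/20.64 + (32−34.4)²/34.4 + (33−37.84)²/37.84 + (32−30.96)²/30.96 + (21−20.64)²/20.64 + (15−12.04)²/12.04 + (7−8.6)²/8.6
   = 1.2056 + 2.6245 + 0.1674 + 0.6191 + 0.0349 + 0.0063 + 0.7277 + 0.2977
Sum = 5.683

5.683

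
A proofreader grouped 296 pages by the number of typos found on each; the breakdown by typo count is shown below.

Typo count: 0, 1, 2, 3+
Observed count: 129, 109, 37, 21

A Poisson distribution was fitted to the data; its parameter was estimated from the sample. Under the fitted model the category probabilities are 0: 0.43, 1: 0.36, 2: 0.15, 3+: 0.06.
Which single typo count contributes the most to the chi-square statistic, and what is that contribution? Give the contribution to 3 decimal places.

Expected counts E_i = n·p_i: 296×0.43 = 127.28, 296×0.36 = 106.56, 296×0.15 = 44.4, 296×0.06 = 17.76.
χ² = (129−127.28)²/127.28 + (109−106.56)²/106.56 + (37−44.4)²/44.4 + (21−17.76)²/17.76
   = 0.0232 + 0.0559 + 1.2333 + 0.5911
The largest term is for 2: 1.233.

2, 1.233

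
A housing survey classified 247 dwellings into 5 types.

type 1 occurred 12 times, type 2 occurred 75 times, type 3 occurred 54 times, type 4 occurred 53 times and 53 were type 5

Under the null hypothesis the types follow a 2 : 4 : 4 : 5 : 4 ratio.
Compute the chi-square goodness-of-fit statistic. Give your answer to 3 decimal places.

20.023

Ratio total = 19. Expected counts: 247×2/19 = 26, 247×4/19 = 52, 247×4/19 = 52, 247×5/19 = 65, 247×4/19 = 52.
χ² = (12−26)²/26 + (75−52)²/52 + (54−52)²/52 + (53−65)²/65 + (53−52)²/52
   = 7.5385 + 10.1731 + 0.0769 + 2.2154 + 0.0192
Sum = 20.023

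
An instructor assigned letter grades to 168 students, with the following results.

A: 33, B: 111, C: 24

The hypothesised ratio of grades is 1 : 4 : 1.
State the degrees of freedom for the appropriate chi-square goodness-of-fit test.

2

There are k = 3 categories and no parameters were estimated from the data, so df = 3 − 1 = 2.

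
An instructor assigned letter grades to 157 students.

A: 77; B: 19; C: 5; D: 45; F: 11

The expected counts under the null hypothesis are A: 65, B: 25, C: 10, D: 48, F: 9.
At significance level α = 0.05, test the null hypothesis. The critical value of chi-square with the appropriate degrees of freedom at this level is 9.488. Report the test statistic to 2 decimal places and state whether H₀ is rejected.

6.79; do not reject

A: (77 − 65)²/65 = 144/65 = 2.215
B: (19 − 25)²/25 = 36/25 = 1.440
C: (5 − 10)²/10 = 25/10 = 2.500
D: (45 − 48)²/48 = 9/48 = 0.188
F: (11 − 9)²/9 = 4/9 = 0.444
Sum = 6.79
df = 4. Since 6.79 < 9.488, we do not reject H₀.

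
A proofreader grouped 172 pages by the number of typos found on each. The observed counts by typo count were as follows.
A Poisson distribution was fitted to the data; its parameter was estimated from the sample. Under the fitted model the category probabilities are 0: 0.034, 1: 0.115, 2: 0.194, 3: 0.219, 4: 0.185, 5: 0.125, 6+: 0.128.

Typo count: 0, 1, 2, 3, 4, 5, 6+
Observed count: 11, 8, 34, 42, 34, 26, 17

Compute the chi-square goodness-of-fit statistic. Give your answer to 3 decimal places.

Expected counts E_i = n·p_i: 172×0.034 = 5.848, 172×0.115 = 19.78, 172×0.194 = 33.368, 172×0.219 = 37.668, 172×0.185 = 31.82, 172×0.125 = 21.5, 172×0.128 = 22.016.
cat         O        E   (O−E)²/E
0          11    5.848     4.5388
1           8    19.78     7.0156
2          34   33.368     0.0120
3          42   37.668     0.4982
4          34    31.82     0.1494
5          26     21.5     0.9419
6+         17   22.016     1.1428
Sum = 14.299

14.299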